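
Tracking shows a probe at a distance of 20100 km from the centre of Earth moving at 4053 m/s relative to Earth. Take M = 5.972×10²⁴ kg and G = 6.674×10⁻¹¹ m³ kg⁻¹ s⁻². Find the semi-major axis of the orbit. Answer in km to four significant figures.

μ = GM = 6.674×10⁻¹¹ × 5.972×10²⁴ = 3.986×10¹⁴ m³/s².
r = 2.010×10⁷ m.
Vis-viva rearranged: 1/a = 2/r − v²/μ = 9.950×10⁻⁸ − 4.121×10⁻⁸ = 5.829×10⁻⁸ m⁻¹.
a = 1.716×10⁷ m = 17156 km.

a ≈ 17160 km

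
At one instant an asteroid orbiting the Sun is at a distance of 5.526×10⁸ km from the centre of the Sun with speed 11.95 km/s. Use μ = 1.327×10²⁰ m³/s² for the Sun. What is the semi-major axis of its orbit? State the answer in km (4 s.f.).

r = 5.526×10¹¹ m.
Specific orbital energy ε = v²/2 − μ/r = (11950)²/2 − 1.327×10²⁰/5.526×10¹¹ = -1.687×10⁸ J/kg.
Since ε = −μ/(2a), a = −μ/(2ε) = 3.932×10¹¹ m = 3.9322×10⁸ km.

a ≈ 3.932×10⁸ km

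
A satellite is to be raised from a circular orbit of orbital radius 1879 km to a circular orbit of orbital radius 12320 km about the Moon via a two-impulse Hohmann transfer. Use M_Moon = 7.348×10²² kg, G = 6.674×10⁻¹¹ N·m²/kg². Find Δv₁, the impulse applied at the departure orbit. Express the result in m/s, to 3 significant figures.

μ = GM = 6.674×10⁻¹¹ × 7.348×10²² = 4.904×10¹² m³/s².
r₁ = 1879 km = 1.879×10⁶ m.
r₂ = 12320 km = 1.232×10⁷ m.
Transfer ellipse a_t = (r₁ + r₂)/2 = 7.100×10⁶ m.
At r₁: circular v_c1 = √(μ/r₁) = 1616 m/s; transfer-perilune v_p = √[μ(2/r₁ − 1/a_t)] = 2128 m/s.
Δv₁ = v_p − v_c1 = 512.6 m/s.

Δv ≈ 513 m/s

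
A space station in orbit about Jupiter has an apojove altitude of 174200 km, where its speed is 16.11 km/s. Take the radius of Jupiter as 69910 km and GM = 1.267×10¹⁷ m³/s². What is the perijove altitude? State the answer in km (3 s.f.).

perijove altitude ≈ 11500 km

r_a = 69910 + 174200 = 2.4411×10⁵ km = 2.441×10⁸ m.
Specific energy ε = v²/2 − μ/r = -3.893×10⁸ J/kg, so a = −μ/(2ε) = 1.627×10⁸ m.
The apsides satisfy r_p + r_a = 2a, so the perijove radius is 2a − r_a = 8.138×10⁷ m = 81378 km.
Perijove altitude = 81378 − 69910 = 11468 km.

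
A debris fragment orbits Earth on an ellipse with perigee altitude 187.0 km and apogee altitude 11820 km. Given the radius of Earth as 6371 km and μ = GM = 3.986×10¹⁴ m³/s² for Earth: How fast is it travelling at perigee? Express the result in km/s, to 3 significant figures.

v ≈ 9.45 km/s

r_p = 6371 + 187.0 = 6558.0 km = 6.5580×10⁶ m.
r_a = 6371 + 11820 = 18191 km = 1.8191×10⁷ m.
Semi-major axis a = (r_p + r_a)/2 = 12374 km = 1.237×10⁷ m.
Vis-viva: v² = μ(2/r − 1/a) = 3.986×10¹⁴ × (3.050×10⁻⁷ − 8.081×10⁻⁸) = 8.935×10⁷ m²/s².
v = 9453 m/s = 9.453 km/s.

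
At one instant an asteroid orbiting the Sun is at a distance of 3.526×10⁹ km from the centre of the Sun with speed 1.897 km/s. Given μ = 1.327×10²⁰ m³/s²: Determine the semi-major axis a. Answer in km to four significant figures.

a ≈ 1.852×10⁹ km

r = 3.526×10¹² m.
Vis-viva rearranged: 1/a = 2/r − v²/μ = 5.672×10⁻¹³ − 2.712×10⁻¹⁴ = 5.401×10⁻¹³ m⁻¹.
a = 1.852×10¹² m = 1.8515×10⁹ km.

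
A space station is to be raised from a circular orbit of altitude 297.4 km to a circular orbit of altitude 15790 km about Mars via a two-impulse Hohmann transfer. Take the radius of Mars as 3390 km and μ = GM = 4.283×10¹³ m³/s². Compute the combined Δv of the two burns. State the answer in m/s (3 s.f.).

r₁ = 3390 + 297.4 = 3687.4 km = 3.6874×10⁶ m.
r₂ = 3390 + 15790 = 19180 km = 1.9180×10⁷ m.
Transfer ellipse a_t = (r₁ + r₂)/2 = 1.143×10⁷ m.
At r₁: circular v_c1 = √(μ/r₁) = 3408 m/s; transfer-periapsis v_p = √[μ(2/r₁ − 1/a_t)] = 4414 m/s.
Δv₁ = v_p − v_c1 = 1006 m/s.
At r₂: circular v_c2 = √(μ/r₂) = 1494 m/s; transfer-apoapsis v_a = √[μ(2/r₂ − 1/a_t)] = 848.6 m/s.
Δv₂ = v_c2 − v_a = 645.7 m/s.
Total Δv = Δv₁ + Δv₂ = 1652 m/s.

Δv_total ≈ 1650 m/s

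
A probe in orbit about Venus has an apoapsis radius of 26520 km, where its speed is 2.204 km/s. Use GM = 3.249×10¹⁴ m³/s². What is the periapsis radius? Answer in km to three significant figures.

periapsis radius ≈ 6560 km

r_a = 2.652×10⁷ m.
Specific energy ε = v²/2 − μ/r = -9.822×10⁶ J/kg, so a = −μ/(2ε) = 1.654×10⁷ m.
The apsides satisfy r_p + r_a = 2a, so the periapsis radius is 2a − r_a = 6.558×10⁶ m = 6557.7 km.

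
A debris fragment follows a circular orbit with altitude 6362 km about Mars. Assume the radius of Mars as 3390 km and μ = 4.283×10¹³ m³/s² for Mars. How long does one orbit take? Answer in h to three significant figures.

T ≈ 8.12 h

r = 3390 + 6362 = 9752.0 km = 9.7520×10⁶ m.
Kepler's third law: T = 2π√(r³/μ) = 2π√((9.752×10⁶)³ / 4.283×10¹³).
r³/μ = 2.165×10⁷ s², so T = 2π × 4.653×10³ = 2.924×10⁴ s.
Converting: 2.924×10⁴ s ÷ 3600 = 8.122 h.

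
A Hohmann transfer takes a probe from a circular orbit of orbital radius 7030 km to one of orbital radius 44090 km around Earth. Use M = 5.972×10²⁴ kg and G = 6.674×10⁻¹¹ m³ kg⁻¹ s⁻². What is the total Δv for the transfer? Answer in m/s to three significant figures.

Δv_total ≈ 3790 m/s

μ = GM = 6.674×10⁻¹¹ × 5.972×10²⁴ = 3.986×10¹⁴ m³/s².
r₁ = 7030 km = 7.030×10⁶ m.
r₂ = 44090 km = 4.409×10⁷ m.
Transfer ellipse a_t = (r₁ + r₂)/2 = 2.556×10⁷ m.
At r₁: circular v_c1 = √(μ/r₁) = 7530 m/s; transfer-perigee v_p = √[μ(2/r₁ − 1/a_t)] = 9889 m/s.
Δv₁ = v_p − v_c1 = 2360 m/s.
At r₂: circular v_c2 = √(μ/r₂) = 3007 m/s; transfer-apogee v_a = √[μ(2/r₂ − 1/a_t)] = 1577 m/s.
Δv₂ = v_c2 − v_a = 1430 m/s.
Total Δv = Δv₁ + Δv₂ = 3789 m/s.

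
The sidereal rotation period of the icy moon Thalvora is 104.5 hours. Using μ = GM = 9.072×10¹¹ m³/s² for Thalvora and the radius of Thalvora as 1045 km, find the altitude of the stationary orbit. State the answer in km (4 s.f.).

T = 104.5 hours = 3.762×10⁵ s.
A synchronous orbit has period T, so by Kepler's third law a = (μT²/4π²)^(1/3).
μT²/4π² = 9.072×10¹¹ × (3.762×10⁵)² / 39.48 = 3.252×10²¹ m³.
a = 1.482×10⁷ m = 14816 km.
Altitude h = a − R = 14816 − 1045 = 13771 km.

h_sync ≈ 13770 km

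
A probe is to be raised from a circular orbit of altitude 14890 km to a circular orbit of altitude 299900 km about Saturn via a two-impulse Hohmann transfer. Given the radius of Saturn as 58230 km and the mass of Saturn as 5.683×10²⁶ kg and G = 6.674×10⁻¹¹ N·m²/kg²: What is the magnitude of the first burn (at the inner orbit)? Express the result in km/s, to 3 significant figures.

Δv ≈ 6.58 km/s

μ = GM = 6.674×10⁻¹¹ × 5.683×10²⁶ = 3.793×10¹⁶ m³/s².
r₁ = 58230 + 14890 = 73120 km = 7.3120×10⁷ m.
r₂ = 58230 + 299900 = 358130 km = 3.5813×10⁸ m.
Transfer ellipse a_t = (r₁ + r₂)/2 = 2.156×10⁸ m.
At r₁: circular v_c1 = √(μ/r₁) = 22780 m/s; transfer-perikrone v_p = √[μ(2/r₁ − 1/a_t)] = 29350 m/s.
Δv₁ = v_p − v_c1 = 6577 m/s.
= 6.577 km/s.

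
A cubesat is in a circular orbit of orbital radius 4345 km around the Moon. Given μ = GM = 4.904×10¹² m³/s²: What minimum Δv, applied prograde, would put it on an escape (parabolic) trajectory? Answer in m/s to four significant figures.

Δv ≈ 440.1 m/s

r = 4345 km = 4.345×10⁶ m.
Circular speed v_c = √(μ/r) = 1062 m/s.
Escape speed v_esc = √(2μ/r) = √2 × v_c = 1502 m/s.
Δv = v_esc − v_c = 440.1 m/s.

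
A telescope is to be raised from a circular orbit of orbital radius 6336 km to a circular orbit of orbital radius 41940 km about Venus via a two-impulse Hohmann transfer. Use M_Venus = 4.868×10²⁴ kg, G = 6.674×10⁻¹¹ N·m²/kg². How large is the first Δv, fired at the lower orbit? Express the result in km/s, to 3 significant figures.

Δv ≈ 2.28 km/s

μ = GM = 6.674×10⁻¹¹ × 4.868×10²⁴ = 3.249×10¹⁴ m³/s².
r₁ = 6336 km = 6.336×10⁶ m.
r₂ = 41940 km = 4.194×10⁷ m.
Transfer ellipse a_t = (r₁ + r₂)/2 = 2.414×10⁷ m.
At r₁: circular v_c1 = √(μ/r₁) = 7161 m/s; transfer-periapsis v_p = √[μ(2/r₁ − 1/a_t)] = 9439 m/s.
Δv₁ = v_p − v_c1 = 2278 m/s.
= 2.278 km/s.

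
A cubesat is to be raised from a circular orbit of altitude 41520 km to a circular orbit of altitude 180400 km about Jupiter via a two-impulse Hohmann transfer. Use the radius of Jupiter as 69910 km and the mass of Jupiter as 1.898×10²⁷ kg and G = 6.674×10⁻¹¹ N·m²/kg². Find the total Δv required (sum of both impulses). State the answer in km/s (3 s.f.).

μ = GM = 6.674×10⁻¹¹ × 1.898×10²⁷ = 1.267×10¹⁷ m³/s².
r₁ = 69910 + 41520 = 111430 km = 1.1143×10⁸ m.
r₂ = 69910 + 180400 = 250310 km = 2.5031×10⁸ m.
Transfer ellipse a_t = (r₁ + r₂)/2 = 1.809×10⁸ m.
At r₁: circular v_c1 = √(μ/r₁) = 33720 m/s; transfer-perijove v_p = √[μ(2/r₁ − 1/a_t)] = 39660 m/s.
Δv₁ = v_p − v_c1 = 5948 m/s.
At r₂: circular v_c2 = √(μ/r₂) = 22500 m/s; transfer-apojove v_a = √[μ(2/r₂ − 1/a_t)] = 17660 m/s.
Δv₂ = v_c2 − v_a = 4839 m/s.
Total Δv = Δv₁ + Δv₂ = 10790 m/s = 10.79 km/s.

Δv_total ≈ 10.8 km/s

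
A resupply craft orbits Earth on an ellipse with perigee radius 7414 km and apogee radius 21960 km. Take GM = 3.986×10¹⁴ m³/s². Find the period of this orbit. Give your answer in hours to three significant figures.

Semi-major axis a = (r_p + r_a)/2 = (7414.0 + 21960)/2 = 14687 km = 1.469×10⁷ m.
By Kepler's third law T = 2π√(a³/μ) = 2π × 2.819×10³ = 1.771×10⁴ s.
= 4.920 hours.

T ≈ 4.92 hours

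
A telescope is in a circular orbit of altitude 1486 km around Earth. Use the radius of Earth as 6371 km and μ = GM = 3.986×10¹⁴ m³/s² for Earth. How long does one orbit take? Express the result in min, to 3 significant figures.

T ≈ 116 min

r = 6371 + 1486 = 7857.0 km = 7.8570×10⁶ m.
Kepler's third law: T = 2π√(r³/μ) = 2π√((7.857×10⁶)³ / 3.986×10¹⁴).
r³/μ = 1.217×10⁶ s², so T = 2π × 1.103×10³ = 6.931×10³ s.
Converting: 6.931×10³ s ÷ 60.00 = 115.5 min.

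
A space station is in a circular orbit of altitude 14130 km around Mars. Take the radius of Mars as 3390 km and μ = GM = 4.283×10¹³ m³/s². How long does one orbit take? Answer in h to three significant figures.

T ≈ 19.6 h

r = 3390 + 14130 = 17520 km = 1.7520×10⁷ m.
Kepler's third law: T = 2π√(r³/μ) = 2π√((1.752×10⁷)³ / 4.283×10¹³).
r³/μ = 1.256×10⁸ s², so T = 2π × 1.121×10⁴ = 7.041×10⁴ s.
Converting: 7.041×10⁴ s ÷ 3600 = 19.56 h.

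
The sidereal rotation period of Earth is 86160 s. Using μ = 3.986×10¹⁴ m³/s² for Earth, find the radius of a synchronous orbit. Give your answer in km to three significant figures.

A synchronous orbit has period T, so by Kepler's third law a = (μT²/4π²)^(1/3).
μT²/4π² = 3.986×10¹⁴ × (8.616×10⁴)² / 39.48 = 7.495×10²² m³.
a = 4.216×10⁷ m = 42163 km.

r_sync ≈ 42200 km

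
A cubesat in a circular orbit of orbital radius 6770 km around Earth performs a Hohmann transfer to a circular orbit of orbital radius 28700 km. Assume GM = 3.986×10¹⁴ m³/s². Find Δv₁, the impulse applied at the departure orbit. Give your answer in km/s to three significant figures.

Δv ≈ 2.09 km/s

r₁ = 6770 km = 6.770×10⁶ m.
r₂ = 28700 km = 2.870×10⁷ m.
Transfer ellipse a_t = (r₁ + r₂)/2 = 1.774×10⁷ m.
At r₁: circular v_c1 = √(μ/r₁) = 7673 m/s; transfer-perigee v_p = √[μ(2/r₁ − 1/a_t)] = 9761 m/s.
Δv₁ = v_p − v_c1 = 2088 m/s.
= 2.088 km/s.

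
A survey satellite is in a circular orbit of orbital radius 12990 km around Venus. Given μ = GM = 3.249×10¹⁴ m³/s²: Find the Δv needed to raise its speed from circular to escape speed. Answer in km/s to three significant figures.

Δv ≈ 2.07 km/s

r = 12990 km = 1.299×10⁷ m.
Circular speed v_c = √(μ/r) = 5001 m/s.
Escape speed v_esc = √(2μ/r) = √2 × v_c = 7073 m/s.
Δv = v_esc − v_c = 2072 m/s = 2.072 km/s.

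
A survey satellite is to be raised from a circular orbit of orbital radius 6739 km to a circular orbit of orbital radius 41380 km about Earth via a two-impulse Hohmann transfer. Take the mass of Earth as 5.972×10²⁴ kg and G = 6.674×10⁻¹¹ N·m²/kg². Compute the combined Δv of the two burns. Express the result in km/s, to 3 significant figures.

Δv_total ≈ 3.86 km/s

μ = GM = 6.674×10⁻¹¹ × 5.972×10²⁴ = 3.986×10¹⁴ m³/s².
r₁ = 6739 km = 6.739×10⁶ m.
r₂ = 41380 km = 4.138×10⁷ m.
Transfer ellipse a_t = (r₁ + r₂)/2 = 2.406×10⁷ m.
At r₁: circular v_c1 = √(μ/r₁) = 7691 m/s; transfer-perigee v_p = √[μ(2/r₁ − 1/a_t)] = 10090 m/s.
Δv₁ = v_p − v_c1 = 2395 m/s.
At r₂: circular v_c2 = √(μ/r₂) = 3104 m/s; transfer-apogee v_a = √[μ(2/r₂ − 1/a_t)] = 1643 m/s.
Δv₂ = v_c2 − v_a = 1461 m/s.
Total Δv = Δv₁ + Δv₂ = 3856 m/s = 3.856 km/s.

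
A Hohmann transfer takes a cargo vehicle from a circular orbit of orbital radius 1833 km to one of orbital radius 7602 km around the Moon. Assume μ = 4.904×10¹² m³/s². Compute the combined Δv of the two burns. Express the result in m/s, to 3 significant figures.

Δv_total ≈ 743 m/s

r₁ = 1833 km = 1.833×10⁶ m.
r₂ = 7602 km = 7.602×10⁶ m.
Transfer ellipse a_t = (r₁ + r₂)/2 = 4.718×10⁶ m.
At r₁: circular v_c1 = √(μ/r₁) = 1636 m/s; transfer-perilune v_p = √[μ(2/r₁ − 1/a_t)] = 2076 m/s.
Δv₁ = v_p − v_c1 = 440.7 m/s.
At r₂: circular v_c2 = √(μ/r₂) = 803.2 m/s; transfer-apolune v_a = √[μ(2/r₂ − 1/a_t)] = 500.7 m/s.
Δv₂ = v_c2 − v_a = 302.5 m/s.
Total Δv = Δv₁ + Δv₂ = 743.2 m/s.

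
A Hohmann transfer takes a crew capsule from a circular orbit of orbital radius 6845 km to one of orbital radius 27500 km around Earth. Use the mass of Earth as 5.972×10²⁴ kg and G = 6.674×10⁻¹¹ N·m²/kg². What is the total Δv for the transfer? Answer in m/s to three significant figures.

μ = GM = 6.674×10⁻¹¹ × 5.972×10²⁴ = 3.986×10¹⁴ m³/s².
r₁ = 6845 km = 6.845×10⁶ m.
r₂ = 27500 km = 2.750×10⁷ m.
Transfer ellipse a_t = (r₁ + r₂)/2 = 1.717×10⁷ m.
At r₁: circular v_c1 = √(μ/r₁) = 7631 m/s; transfer-perigee v_p = √[μ(2/r₁ − 1/a_t)] = 9656 m/s.
Δv₁ = v_p − v_c1 = 2026 m/s.
At r₂: circular v_c2 = √(μ/r₂) = 3807 m/s; transfer-apogee v_a = √[μ(2/r₂ − 1/a_t)] = 2404 m/s.
Δv₂ = v_c2 − v_a = 1403 m/s.
Total Δv = Δv₁ + Δv₂ = 3429 m/s.

Δv_total ≈ 3430 m/s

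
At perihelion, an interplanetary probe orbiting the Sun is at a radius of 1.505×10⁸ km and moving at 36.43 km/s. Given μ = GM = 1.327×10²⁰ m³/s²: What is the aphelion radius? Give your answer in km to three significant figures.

aphelion radius ≈ 4.58×10⁸ km

r_p = 1.505×10¹¹ m.
Specific energy ε = v²/2 − μ/r = -2.182×10⁸ J/kg, so a = −μ/(2ε) = 3.041×10¹¹ m.
The apsides satisfy r_p + r_a = 2a, so the aphelion radius is 2a − r_p = 4.578×10¹¹ m = 4.5778×10⁸ km.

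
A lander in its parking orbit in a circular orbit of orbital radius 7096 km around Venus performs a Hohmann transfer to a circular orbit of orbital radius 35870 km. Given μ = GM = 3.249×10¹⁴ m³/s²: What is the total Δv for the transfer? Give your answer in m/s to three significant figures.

r₁ = 7096 km = 7.096×10⁶ m.
r₂ = 35870 km = 3.587×10⁷ m.
Transfer ellipse a_t = (r₁ + r₂)/2 = 2.148×10⁷ m.
At r₁: circular v_c1 = √(μ/r₁) = 6767 m/s; transfer-periapsis v_p = √[μ(2/r₁ − 1/a_t)] = 8744 m/s.
Δv₁ = v_p − v_c1 = 1977 m/s.
At r₂: circular v_c2 = √(μ/r₂) = 3010 m/s; transfer-apoapsis v_a = √[μ(2/r₂ − 1/a_t)] = 1730 m/s.
Δv₂ = v_c2 − v_a = 1280 m/s.
Total Δv = Δv₁ + Δv₂ = 3257 m/s.

Δv_total ≈ 3260 m/s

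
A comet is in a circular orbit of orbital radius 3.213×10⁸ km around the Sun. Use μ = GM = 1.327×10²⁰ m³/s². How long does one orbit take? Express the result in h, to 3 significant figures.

r = 3.213×10⁸ km = 3.213×10¹¹ m.
Kepler's third law: T = 2π√(r³/μ) = 2π√((3.213×10¹¹)³ / 1.327×10²⁰).
r³/μ = 2.500×10¹⁴ s², so T = 2π × 1.581×10⁷ = 9.934×10⁷ s.
Converting: 9.934×10⁷ s ÷ 3600 = 27590 h.

T ≈ 27600 h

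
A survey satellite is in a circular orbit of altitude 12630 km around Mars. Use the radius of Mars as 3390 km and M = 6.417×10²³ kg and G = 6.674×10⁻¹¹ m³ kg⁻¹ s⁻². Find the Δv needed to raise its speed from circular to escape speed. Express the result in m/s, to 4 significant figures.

Δv ≈ 677.3 m/s

μ = GM = 6.674×10⁻¹¹ × 6.417×10²³ = 4.283×10¹³ m³/s².
r = 3390 + 12630 = 16020 km = 1.6020×10⁷ m.
Circular speed v_c = √(μ/r) = 1635 m/s.
Escape speed v_esc = √(2μ/r) = √2 × v_c = 2312 m/s.
Δv = v_esc − v_c = 677.3 m/s.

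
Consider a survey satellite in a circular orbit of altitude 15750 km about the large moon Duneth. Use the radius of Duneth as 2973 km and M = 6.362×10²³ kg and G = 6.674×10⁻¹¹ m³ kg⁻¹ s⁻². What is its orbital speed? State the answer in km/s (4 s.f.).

μ = GM = 6.674×10⁻¹¹ × 6.362×10²³ = 4.246×10¹³ m³/s².
r = 2973 + 15750 = 18723 km = 1.8723×10⁷ m.
For a circular orbit v = √(μ/r) = √(4.246×10¹³ / 1.872×10⁷) = √(2.268×10⁶) = 1506 m/s.
That is 1.506 km/s.

v ≈ 1.506 km/s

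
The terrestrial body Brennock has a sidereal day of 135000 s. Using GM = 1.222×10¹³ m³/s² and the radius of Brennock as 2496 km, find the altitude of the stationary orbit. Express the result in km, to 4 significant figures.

A synchronous orbit has period T, so by Kepler's third law a = (μT²/4π²)^(1/3).
μT²/4π² = 1.222×10¹³ × (1.350×10⁵)² / 39.48 = 5.641×10²¹ m³.
a = 1.780×10⁷ m = 17802 km.
Altitude h = a − R = 17802 − 2496 = 15306 km.

h_sync ≈ 15310 km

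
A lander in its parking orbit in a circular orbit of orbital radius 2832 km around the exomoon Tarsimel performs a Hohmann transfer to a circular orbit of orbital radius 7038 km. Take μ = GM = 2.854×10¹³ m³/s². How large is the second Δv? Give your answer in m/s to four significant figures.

Δv ≈ 488.3 m/s

r₁ = 2832 km = 2.832×10⁶ m.
r₂ = 7038 km = 7.038×10⁶ m.
Transfer ellipse a_t = (r₁ + r₂)/2 = 4.935×10⁶ m.
At r₁: circular v_c1 = √(μ/r₁) = 3175 m/s; transfer-periapsis v_p = √[μ(2/r₁ − 1/a_t)] = 3791 m/s.
At r₂: circular v_c2 = √(μ/r₂) = 2014 m/s; transfer-apoapsis v_a = √[μ(2/r₂ − 1/a_t)] = 1525 m/s.
Δv₂ = v_c2 − v_a = 488.3 m/s.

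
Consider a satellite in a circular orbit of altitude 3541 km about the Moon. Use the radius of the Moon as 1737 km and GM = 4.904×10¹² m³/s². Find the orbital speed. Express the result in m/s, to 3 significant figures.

v ≈ 964 m/s

r = 1737 + 3541 = 5278.0 km = 5.2780×10⁶ m.
For a circular orbit v = √(μ/r) = √(4.904×10¹² / 5.278×10⁶) = √(9.291×10⁵) = 963.9 m/s.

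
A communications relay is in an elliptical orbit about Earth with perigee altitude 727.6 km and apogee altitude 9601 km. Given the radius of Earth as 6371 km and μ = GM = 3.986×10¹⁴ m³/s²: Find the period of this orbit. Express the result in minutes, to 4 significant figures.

T ≈ 205.5 minutes

r_p = 6371 + 727.6 = 7098.6 km = 7.0986×10⁶ m.
r_a = 6371 + 9601 = 15972 km = 1.5972×10⁷ m.
Semi-major axis a = (r_p + r_a)/2 = (7098.6 + 15972)/2 = 11535 km = 1.154×10⁷ m.
By Kepler's third law T = 2π√(a³/μ) = 2π × 1.962×10³ = 1.233×10⁴ s.
= 205.5 minutes.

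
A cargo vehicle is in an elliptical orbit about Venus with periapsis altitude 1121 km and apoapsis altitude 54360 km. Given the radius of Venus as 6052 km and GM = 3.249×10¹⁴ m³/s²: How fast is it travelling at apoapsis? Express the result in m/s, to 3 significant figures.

v ≈ 1070 m/s

r_p = 6052 + 1121 = 7173.0 km = 7.1730×10⁶ m.
r_a = 6052 + 54360 = 60412 km = 6.0412×10⁷ m.
Semi-major axis a = (r_p + r_a)/2 = 33792 km = 3.379×10⁷ m.
Vis-viva: v² = μ(2/r − 1/a) = 3.249×10¹⁴ × (3.311×10⁻⁸ − 2.959×10⁻⁸) = 1.142×10⁶ m²/s².
v = 1068 m/s.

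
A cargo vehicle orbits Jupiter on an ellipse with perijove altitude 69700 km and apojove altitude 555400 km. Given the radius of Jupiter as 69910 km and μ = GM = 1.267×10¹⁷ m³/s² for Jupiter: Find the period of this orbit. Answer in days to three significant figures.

r_p = 69910 + 69700 = 139610 km = 1.3961×10⁸ m.
r_a = 69910 + 555400 = 625310 km = 6.2531×10⁸ m.
Semi-major axis a = (r_p + r_a)/2 = (1.3961×10⁵ + 6.2531×10⁵)/2 = 3.8246×10⁵ km = 3.825×10⁸ m.
By Kepler's third law T = 2π√(a³/μ) = 2π × 2.101×10⁴ = 1.320×10⁵ s.
= 1.528 days.

T ≈ 1.53 days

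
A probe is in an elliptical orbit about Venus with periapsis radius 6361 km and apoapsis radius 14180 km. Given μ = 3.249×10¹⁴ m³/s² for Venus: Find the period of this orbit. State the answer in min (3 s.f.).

T ≈ 191 min

Semi-major axis a = (r_p + r_a)/2 = (6361.0 + 14180)/2 = 10270 km = 1.027×10⁷ m.
By Kepler's third law T = 2π√(a³/μ) = 2π × 1.826×10³ = 1.147×10⁴ s.
= 191.2 min.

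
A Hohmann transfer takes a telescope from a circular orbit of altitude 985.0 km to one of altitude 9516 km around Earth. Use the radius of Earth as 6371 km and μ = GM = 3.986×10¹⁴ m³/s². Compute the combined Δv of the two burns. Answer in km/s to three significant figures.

Δv_total ≈ 2.27 km/s

r₁ = 6371 + 985.0 = 7356.0 km = 7.3560×10⁶ m.
r₂ = 6371 + 9516 = 15887 km = 1.5887×10⁷ m.
Transfer ellipse a_t = (r₁ + r₂)/2 = 1.162×10⁷ m.
At r₁: circular v_c1 = √(μ/r₁) = 7361 m/s; transfer-perigee v_p = √[μ(2/r₁ − 1/a_t)] = 8607 m/s.
Δv₁ = v_p − v_c1 = 1246 m/s.
At r₂: circular v_c2 = √(μ/r₂) = 5009 m/s; transfer-apogee v_a = √[μ(2/r₂ − 1/a_t)] = 3985 m/s.
Δv₂ = v_c2 − v_a = 1024 m/s.
Total Δv = Δv₁ + Δv₂ = 2269 m/s = 2.269 km/s.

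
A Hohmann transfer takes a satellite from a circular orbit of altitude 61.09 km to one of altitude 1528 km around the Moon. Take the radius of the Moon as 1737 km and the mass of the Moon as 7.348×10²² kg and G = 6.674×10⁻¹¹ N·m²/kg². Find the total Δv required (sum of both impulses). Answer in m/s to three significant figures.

μ = GM = 6.674×10⁻¹¹ × 7.348×10²² = 4.904×10¹² m³/s².
r₁ = 1737 + 61.09 = 1798.1 km = 1.7981×10⁶ m.
r₂ = 1737 + 1528 = 3265.0 km = 3.2650×10⁶ m.
Transfer ellipse a_t = (r₁ + r₂)/2 = 2.532×10⁶ m.
At r₁: circular v_c1 = √(μ/r₁) = 1651 m/s; transfer-perilune v_p = √[μ(2/r₁ − 1/a_t)] = 1876 m/s.
Δv₁ = v_p − v_c1 = 224.0 m/s.
At r₂: circular v_c2 = √(μ/r₂) = 1226 m/s; transfer-apolune v_a = √[μ(2/r₂ − 1/a_t)] = 1033 m/s.
Δv₂ = v_c2 − v_a = 192.7 m/s.
Total Δv = Δv₁ + Δv₂ = 416.7 m/s.

Δv_total ≈ 417 m/s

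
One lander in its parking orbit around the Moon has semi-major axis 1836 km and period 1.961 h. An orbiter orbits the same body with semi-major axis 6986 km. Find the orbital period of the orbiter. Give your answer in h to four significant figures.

Kepler's third law: T² ∝ a³, so T₂ = T₁ (a₂/a₁)^(3/2).
a₂/a₁ = 3.805, (a₂/a₁)^(3/2) = 7.422.
T₂ = 1.961 × 7.422 = 14.55 h.

T₂ ≈ 14.55 h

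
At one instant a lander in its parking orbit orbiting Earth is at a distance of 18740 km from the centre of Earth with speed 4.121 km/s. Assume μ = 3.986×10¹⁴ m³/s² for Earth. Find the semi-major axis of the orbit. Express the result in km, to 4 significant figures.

a ≈ 15600 km

r = 1.874×10⁷ m.
Specific orbital energy ε = v²/2 − μ/r = (4121)²/2 − 3.986×10¹⁴/1.874×10⁷ = -1.278×10⁷ J/kg.
Since ε = −μ/(2a), a = −μ/(2ε) = 1.560×10⁷ m = 15596 km.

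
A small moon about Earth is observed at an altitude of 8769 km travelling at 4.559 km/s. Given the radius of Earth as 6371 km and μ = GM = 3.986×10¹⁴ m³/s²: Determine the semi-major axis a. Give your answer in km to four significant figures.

r = 6371 + 8769 = 15140 km = 1.514×10⁷ m.
Specific orbital energy ε = v²/2 − μ/r = (4559)²/2 − 3.986×10¹⁴/1.514×10⁷ = -1.594×10⁷ J/kg.
Since ε = −μ/(2a), a = −μ/(2ε) = 1.251×10⁷ m = 12507 km.

a ≈ 12510 km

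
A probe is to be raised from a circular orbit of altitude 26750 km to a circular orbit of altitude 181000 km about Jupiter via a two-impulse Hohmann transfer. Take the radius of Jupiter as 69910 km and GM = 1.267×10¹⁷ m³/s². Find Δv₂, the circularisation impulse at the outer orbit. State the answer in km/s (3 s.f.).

Δv ≈ 5.71 km/s

r₁ = 69910 + 26750 = 96660 km = 9.6660×10⁷ m.
r₂ = 69910 + 181000 = 250910 km = 2.5091×10⁸ m.
Transfer ellipse a_t = (r₁ + r₂)/2 = 1.738×10⁸ m.
At r₁: circular v_c1 = √(μ/r₁) = 36200 m/s; transfer-perijove v_p = √[μ(2/r₁ − 1/a_t)] = 43500 m/s.
At r₂: circular v_c2 = √(μ/r₂) = 22470 m/s; transfer-apojove v_a = √[μ(2/r₂ − 1/a_t)] = 16760 m/s.
Δv₂ = v_c2 − v_a = 5712 m/s.
= 5.712 km/s.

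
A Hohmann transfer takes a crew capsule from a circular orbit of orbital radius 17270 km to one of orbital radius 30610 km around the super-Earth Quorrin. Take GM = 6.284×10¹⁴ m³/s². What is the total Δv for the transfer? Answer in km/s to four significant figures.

Δv_total ≈ 1.471 km/s

r₁ = 17270 km = 1.727×10⁷ m.
r₂ = 30610 km = 3.061×10⁷ m.
Transfer ellipse a_t = (r₁ + r₂)/2 = 2.394×10⁷ m.
At r₁: circular v_c1 = √(μ/r₁) = 6032 m/s; transfer-periapsis v_p = √[μ(2/r₁ − 1/a_t)] = 6821 m/s.
Δv₁ = v_p − v_c1 = 788.8 m/s.
At r₂: circular v_c2 = √(μ/r₂) = 4531 m/s; transfer-apoapsis v_a = √[μ(2/r₂ − 1/a_t)] = 3848 m/s.
Δv₂ = v_c2 − v_a = 682.6 m/s.
Total Δv = Δv₁ + Δv₂ = 1471 m/s = 1.471 km/s.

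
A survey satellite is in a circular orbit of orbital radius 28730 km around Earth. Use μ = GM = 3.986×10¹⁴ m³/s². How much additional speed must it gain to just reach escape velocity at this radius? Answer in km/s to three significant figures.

r = 28730 km = 2.873×10⁷ m.
Circular speed v_c = √(μ/r) = 3725 m/s.
Escape speed v_esc = √(2μ/r) = √2 × v_c = 5268 m/s.
Δv = v_esc − v_c = 1543 m/s = 1.543 km/s.

Δv ≈ 1.54 km/s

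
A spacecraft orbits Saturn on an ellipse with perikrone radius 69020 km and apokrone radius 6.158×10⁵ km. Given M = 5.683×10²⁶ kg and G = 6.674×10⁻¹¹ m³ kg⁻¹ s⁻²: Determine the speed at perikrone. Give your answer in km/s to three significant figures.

μ = GM = 6.674×10⁻¹¹ × 5.683×10²⁶ = 3.793×10¹⁶ m³/s².
Semi-major axis a = (r_p + r_a)/2 = 3.4241×10⁵ km = 3.424×10⁸ m.
Vis-viva: v² = μ(2/r − 1/a) = 3.793×10¹⁶ × (2.898×10⁻⁸ − 2.920×10⁻⁹) = 9.883×10⁸ m²/s².
v = 31440 m/s = 31.44 km/s.

v ≈ 31.4 km/s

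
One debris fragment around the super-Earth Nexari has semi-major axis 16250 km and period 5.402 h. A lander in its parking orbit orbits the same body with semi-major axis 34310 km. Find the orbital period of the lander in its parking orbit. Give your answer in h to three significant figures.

Kepler's third law: T² ∝ a³, so T₂ = T₁ (a₂/a₁)^(3/2).
a₂/a₁ = 2.111, (a₂/a₁)^(3/2) = 3.068.
T₂ = 5.402 × 3.068 = 16.57 h.

T₂ ≈ 16.6 h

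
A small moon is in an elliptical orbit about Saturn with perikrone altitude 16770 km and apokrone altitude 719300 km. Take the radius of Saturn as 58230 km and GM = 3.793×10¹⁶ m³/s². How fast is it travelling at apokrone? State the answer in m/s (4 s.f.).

r_p = 58230 + 16770 = 75000 km = 7.5000×10⁷ m.
r_a = 58230 + 719300 = 777530 km = 7.7753×10⁸ m.
Semi-major axis a = (r_p + r_a)/2 = 4.2626×10⁵ km = 4.263×10⁸ m.
Vis-viva: v² = μ(2/r − 1/a) = 3.793×10¹⁶ × (2.572×10⁻⁹ − 2.346×10⁻⁹) = 8.583×10⁶ m²/s².
v = 2930 m/s.

v ≈ 2930 m/s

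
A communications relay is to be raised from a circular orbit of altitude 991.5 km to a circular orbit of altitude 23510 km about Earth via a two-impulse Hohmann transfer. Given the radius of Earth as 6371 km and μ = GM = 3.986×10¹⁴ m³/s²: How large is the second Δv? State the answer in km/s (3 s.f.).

r₁ = 6371 + 991.5 = 7362.5 km = 7.3625×10⁶ m.
r₂ = 6371 + 23510 = 29881 km = 2.9881×10⁷ m.
Transfer ellipse a_t = (r₁ + r₂)/2 = 1.862×10⁷ m.
At r₁: circular v_c1 = √(μ/r₁) = 7358 m/s; transfer-perigee v_p = √[μ(2/r₁ − 1/a_t)] = 9321 m/s.
At r₂: circular v_c2 = √(μ/r₂) = 3652 m/s; transfer-apogee v_a = √[μ(2/r₂ − 1/a_t)] = 2297 m/s.
Δv₂ = v_c2 − v_a = 1356 m/s.
= 1.356 km/s.

Δv ≈ 1.36 km/s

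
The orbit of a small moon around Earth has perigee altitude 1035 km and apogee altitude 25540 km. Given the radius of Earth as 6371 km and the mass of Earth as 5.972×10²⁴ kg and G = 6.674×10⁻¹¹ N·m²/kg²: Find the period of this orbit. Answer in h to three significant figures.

T ≈ 7.62 h

μ = GM = 6.674×10⁻¹¹ × 5.972×10²⁴ = 3.986×10¹⁴ m³/s².
r_p = 6371 + 1035 = 7406.0 km = 7.4060×10⁶ m.
r_a = 6371 + 25540 = 31911 km = 3.1911×10⁷ m.
Semi-major axis a = (r_p + r_a)/2 = (7406.0 + 31911)/2 = 19658 km = 1.966×10⁷ m.
By Kepler's third law T = 2π√(a³/μ) = 2π × 4.366×10³ = 2.743×10⁴ s.
= 7.620 h.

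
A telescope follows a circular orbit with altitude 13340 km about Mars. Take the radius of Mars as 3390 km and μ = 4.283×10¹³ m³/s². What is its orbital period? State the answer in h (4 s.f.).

r = 3390 + 13340 = 16730 km = 1.6730×10⁷ m.
Kepler's third law: T = 2π√(r³/μ) = 2π√((1.673×10⁷)³ / 4.283×10¹³).
r³/μ = 1.093×10⁸ s², so T = 2π × 1.046×10⁴ = 6.570×10⁴ s.
Converting: 6.570×10⁴ s ÷ 3600 = 18.25 h.

T ≈ 18.25 h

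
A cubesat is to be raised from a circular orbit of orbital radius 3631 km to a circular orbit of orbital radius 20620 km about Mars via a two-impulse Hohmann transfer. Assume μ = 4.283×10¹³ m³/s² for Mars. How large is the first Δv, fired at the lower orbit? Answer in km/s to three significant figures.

Δv ≈ 1.04 km/s

r₁ = 3631 km = 3.631×10⁶ m.
r₂ = 20620 km = 2.062×10⁷ m.
Transfer ellipse a_t = (r₁ + r₂)/2 = 1.213×10⁷ m.
At r₁: circular v_c1 = √(μ/r₁) = 3434 m/s; transfer-periapsis v_p = √[μ(2/r₁ − 1/a_t)] = 4479 m/s.
Δv₁ = v_p − v_c1 = 1044 m/s.
= 1.044 km/s.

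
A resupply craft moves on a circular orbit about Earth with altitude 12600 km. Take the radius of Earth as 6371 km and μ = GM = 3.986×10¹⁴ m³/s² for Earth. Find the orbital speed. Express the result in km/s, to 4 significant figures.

v ≈ 4.584 km/s

r = 6371 + 12600 = 18971 km = 1.8971×10⁷ m.
For a circular orbit v = √(μ/r) = √(3.986×10¹⁴ / 1.897×10⁷) = √(2.101×10⁷) = 4584 m/s.
That is 4.584 km/s.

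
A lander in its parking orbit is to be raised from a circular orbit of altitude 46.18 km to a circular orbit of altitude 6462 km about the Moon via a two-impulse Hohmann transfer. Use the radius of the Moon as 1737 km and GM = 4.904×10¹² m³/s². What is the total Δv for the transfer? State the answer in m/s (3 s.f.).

Δv_total ≈ 778 m/s

r₁ = 1737 + 46.18 = 1783.2 km = 1.7832×10⁶ m.
r₂ = 1737 + 6462 = 8199.0 km = 8.1990×10⁶ m.
Transfer ellipse a_t = (r₁ + r₂)/2 = 4.991×10⁶ m.
At r₁: circular v_c1 = √(μ/r₁) = 1658 m/s; transfer-perilune v_p = √[μ(2/r₁ − 1/a_t)] = 2125 m/s.
Δv₁ = v_p − v_c1 = 467.1 m/s.
At r₂: circular v_c2 = √(μ/r₂) = 773.4 m/s; transfer-apolune v_a = √[μ(2/r₂ − 1/a_t)] = 462.3 m/s.
Δv₂ = v_c2 − v_a = 311.1 m/s.
Total Δv = Δv₁ + Δv₂ = 778.3 m/s.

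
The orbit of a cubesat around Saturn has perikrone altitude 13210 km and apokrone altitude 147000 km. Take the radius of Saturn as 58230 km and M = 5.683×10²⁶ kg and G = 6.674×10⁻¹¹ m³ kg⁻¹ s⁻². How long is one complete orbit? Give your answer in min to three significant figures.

T ≈ 875 min

μ = GM = 6.674×10⁻¹¹ × 5.683×10²⁶ = 3.793×10¹⁶ m³/s².
r_p = 58230 + 13210 = 71440 km = 7.1440×10⁷ m.
r_a = 58230 + 147000 = 205230 km = 2.0523×10⁸ m.
Semi-major axis a = (r_p + r_a)/2 = (71440 + 2.0523×10⁵)/2 = 1.3834×10⁵ km = 1.383×10⁸ m.
By Kepler's third law T = 2π√(a³/μ) = 2π × 8.354×10³ = 5.249×10⁴ s.
= 874.9 min.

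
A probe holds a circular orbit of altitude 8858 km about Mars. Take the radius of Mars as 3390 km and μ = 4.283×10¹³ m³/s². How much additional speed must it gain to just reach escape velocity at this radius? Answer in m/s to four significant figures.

r = 3390 + 8858 = 12248 km = 1.2248×10⁷ m.
Circular speed v_c = √(μ/r) = 1870 m/s.
Escape speed v_esc = √(2μ/r) = √2 × v_c = 2645 m/s.
Δv = v_esc − v_c = 774.6 m/s.

Δv ≈ 774.6 m/s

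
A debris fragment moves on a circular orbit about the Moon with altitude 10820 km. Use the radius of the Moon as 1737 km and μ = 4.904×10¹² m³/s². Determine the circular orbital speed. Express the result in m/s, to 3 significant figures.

v ≈ 625 m/s

r = 1737 + 10820 = 12557 km = 1.2557×10⁷ m.
For a circular orbit v = √(μ/r) = √(4.904×10¹² / 1.256×10⁷) = √(3.905×10⁵) = 624.9 m/s.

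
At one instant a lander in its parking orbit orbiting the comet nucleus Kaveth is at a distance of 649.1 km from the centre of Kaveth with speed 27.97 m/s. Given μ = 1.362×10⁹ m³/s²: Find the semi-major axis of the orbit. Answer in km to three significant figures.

r = 6.491×10⁵ m.
Specific orbital energy ε = v²/2 − μ/r = (27.97)²/2 − 1.362×10⁹/6.491×10⁵ = -1.707×10³ J/kg.
Since ε = −μ/(2a), a = −μ/(2ε) = 3.989×10⁵ m = 398.92 km.

a ≈ 399 km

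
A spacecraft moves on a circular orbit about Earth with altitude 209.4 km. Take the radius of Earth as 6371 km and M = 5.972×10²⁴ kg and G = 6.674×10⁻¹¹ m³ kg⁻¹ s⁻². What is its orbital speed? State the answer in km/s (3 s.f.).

μ = GM = 6.674×10⁻¹¹ × 5.972×10²⁴ = 3.986×10¹⁴ m³/s².
r = 6371 + 209.4 = 6580.4 km = 6.5804×10⁶ m.
For a circular orbit v = √(μ/r) = √(3.986×10¹⁴ / 6.580×10⁶) = √(6.057×10⁷) = 7783 m/s.
That is 7.783 km/s.

v ≈ 7.78 km/s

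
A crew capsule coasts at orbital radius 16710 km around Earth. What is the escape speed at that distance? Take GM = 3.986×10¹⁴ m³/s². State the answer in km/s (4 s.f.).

v_esc ≈ 6.907 km/s

r = 16710 km = 1.671×10⁷ m.
Escape speed v_esc = √(2μ/r) = √(2 × 3.986×10¹⁴ / 1.671×10⁷) = √(4.771×10⁷) = 6907 m/s.
= 6.907 km/s.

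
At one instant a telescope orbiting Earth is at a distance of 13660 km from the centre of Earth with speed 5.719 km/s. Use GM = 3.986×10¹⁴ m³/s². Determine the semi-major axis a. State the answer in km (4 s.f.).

a ≈ 15540 km

r = 1.366×10⁷ m.
Specific orbital energy ε = v²/2 − μ/r = (5719)²/2 − 3.986×10¹⁴/1.366×10⁷ = -1.283×10⁷ J/kg.
Since ε = −μ/(2a), a = −μ/(2ε) = 1.554×10⁷ m = 15538 km.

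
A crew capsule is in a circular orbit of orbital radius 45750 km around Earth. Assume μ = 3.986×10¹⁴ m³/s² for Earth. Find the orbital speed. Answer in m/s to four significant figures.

r = 45750 km = 4.575×10⁷ m.
For a circular orbit v = √(μ/r) = √(3.986×10¹⁴ / 4.575×10⁷) = √(8.713×10⁶) = 2952 m/s.

v ≈ 2952 m/s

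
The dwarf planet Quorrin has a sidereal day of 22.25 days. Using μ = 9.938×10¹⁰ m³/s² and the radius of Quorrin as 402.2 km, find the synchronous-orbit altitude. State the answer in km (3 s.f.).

T = 22.25 days = 1.922×10⁶ s.
A synchronous orbit has period T, so by Kepler's third law a = (μT²/4π²)^(1/3).
μT²/4π² = 9.938×10¹⁰ × (1.922×10⁶)² / 39.48 = 9.303×10²¹ m³.
a = 2.103×10⁷ m = 21032 km.
Altitude h = a − R = 21032 − 402.2 = 20630 km.

h_sync ≈ 20600 km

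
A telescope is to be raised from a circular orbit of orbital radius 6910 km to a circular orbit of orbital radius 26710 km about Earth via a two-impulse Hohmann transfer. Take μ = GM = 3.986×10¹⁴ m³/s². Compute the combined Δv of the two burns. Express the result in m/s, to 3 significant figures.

Δv_total ≈ 3370 m/s

r₁ = 6910 km = 6.910×10⁶ m.
r₂ = 26710 km = 2.671×10⁷ m.
Transfer ellipse a_t = (r₁ + r₂)/2 = 1.681×10⁷ m.
At r₁: circular v_c1 = √(μ/r₁) = 7595 m/s; transfer-perigee v_p = √[μ(2/r₁ − 1/a_t)] = 9574 m/s.
Δv₁ = v_p − v_c1 = 1979 m/s.
At r₂: circular v_c2 = √(μ/r₂) = 3863 m/s; transfer-apogee v_a = √[μ(2/r₂ − 1/a_t)] = 2477 m/s.
Δv₂ = v_c2 − v_a = 1386 m/s.
Total Δv = Δv₁ + Δv₂ = 3365 m/s.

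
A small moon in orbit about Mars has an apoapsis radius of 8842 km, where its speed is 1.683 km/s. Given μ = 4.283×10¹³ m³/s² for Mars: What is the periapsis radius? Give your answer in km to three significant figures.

r_a = 8.842×10⁶ m.
Specific energy ε = v²/2 − μ/r = -3.428×10⁶ J/kg, so a = −μ/(2ε) = 6.248×10⁶ m.
The apsides satisfy r_p + r_a = 2a, so the periapsis radius is 2a − r_a = 3.653×10⁶ m = 3653.3 km.

periapsis radius ≈ 3650 km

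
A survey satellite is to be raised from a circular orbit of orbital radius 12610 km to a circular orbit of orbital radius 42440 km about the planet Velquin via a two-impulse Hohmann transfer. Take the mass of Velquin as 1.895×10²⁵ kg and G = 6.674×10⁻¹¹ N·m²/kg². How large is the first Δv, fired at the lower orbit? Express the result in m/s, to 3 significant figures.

μ = GM = 6.674×10⁻¹¹ × 1.895×10²⁵ = 1.265×10¹⁵ m³/s².
r₁ = 12610 km = 1.261×10⁷ m.
r₂ = 42440 km = 4.244×10⁷ m.
Transfer ellipse a_t = (r₁ + r₂)/2 = 2.752×10⁷ m.
At r₁: circular v_c1 = √(μ/r₁) = 10010 m/s; transfer-periapsis v_p = √[μ(2/r₁ − 1/a_t)] = 12440 m/s.
Δv₁ = v_p − v_c1 = 2421 m/s.

Δv ≈ 2420 m/s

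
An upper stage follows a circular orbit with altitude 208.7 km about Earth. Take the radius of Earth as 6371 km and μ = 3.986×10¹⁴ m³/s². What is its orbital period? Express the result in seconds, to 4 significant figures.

r = 6371 + 208.7 = 6579.7 km = 6.5797×10⁶ m.
Kepler's third law: T = 2π√(r³/μ) = 2π√((6.580×10⁶)³ / 3.986×10¹⁴).
r³/μ = 7.146×10⁵ s², so T = 2π × 8.454×10² = 5.312×10³ s.

T ≈ 5312 seconds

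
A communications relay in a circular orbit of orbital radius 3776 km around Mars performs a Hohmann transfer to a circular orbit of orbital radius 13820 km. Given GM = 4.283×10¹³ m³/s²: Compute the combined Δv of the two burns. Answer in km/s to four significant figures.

r₁ = 3776 km = 3.776×10⁶ m.
r₂ = 13820 km = 1.382×10⁷ m.
Transfer ellipse a_t = (r₁ + r₂)/2 = 8.798×10⁶ m.
At r₁: circular v_c1 = √(μ/r₁) = 3368 m/s; transfer-periapsis v_p = √[μ(2/r₁ − 1/a_t)] = 4221 m/s.
Δv₁ = v_p − v_c1 = 853.2 m/s.
At r₂: circular v_c2 = √(μ/r₂) = 1760 m/s; transfer-apoapsis v_a = √[μ(2/r₂ − 1/a_t)] = 1153 m/s.
Δv₂ = v_c2 − v_a = 607.1 m/s.
Total Δv = Δv₁ + Δv₂ = 1460 m/s = 1.460 km/s.

Δv_total ≈ 1.460 km/s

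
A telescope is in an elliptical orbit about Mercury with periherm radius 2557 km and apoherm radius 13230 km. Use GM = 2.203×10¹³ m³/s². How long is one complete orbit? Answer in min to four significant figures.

T ≈ 494.8 min

Semi-major axis a = (r_p + r_a)/2 = (2557.0 + 13230)/2 = 7893.5 km = 7.894×10⁶ m.
By Kepler's third law T = 2π√(a³/μ) = 2π × 4.725×10³ = 2.969×10⁴ s.
= 494.8 min.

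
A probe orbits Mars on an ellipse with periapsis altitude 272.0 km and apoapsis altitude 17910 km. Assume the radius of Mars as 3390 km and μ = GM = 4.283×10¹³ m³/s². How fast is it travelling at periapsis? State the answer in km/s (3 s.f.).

v ≈ 4.47 km/s

r_p = 3390 + 272.0 = 3662.0 km = 3.6620×10⁶ m.
r_a = 3390 + 17910 = 21300 km = 2.1300×10⁷ m.
Semi-major axis a = (r_p + r_a)/2 = 12481 km = 1.248×10⁷ m.
Vis-viva: v² = μ(2/r − 1/a) = 4.283×10¹³ × (5.461×10⁻⁷ − 8.012×10⁻⁸) = 1.996×10⁷ m²/s².
v = 4468 m/s = 4.468 km/s.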